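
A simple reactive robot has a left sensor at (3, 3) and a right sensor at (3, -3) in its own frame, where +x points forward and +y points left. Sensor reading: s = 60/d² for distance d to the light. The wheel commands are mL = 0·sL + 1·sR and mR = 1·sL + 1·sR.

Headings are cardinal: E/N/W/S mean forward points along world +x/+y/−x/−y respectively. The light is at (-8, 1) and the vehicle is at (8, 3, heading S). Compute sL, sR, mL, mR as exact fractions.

left sensor world pos  = (11, 0); dL² = 362
right sensor world pos = (5, 0); dR² = 170
sL = 60/362 = 30/181
sR = 60/170 = 6/17
mL = 0·sL + 1·sR = 6/17
mR = 1·sL + 1·sR = 1596/3077

30/181 6/17 6/17 1596/3077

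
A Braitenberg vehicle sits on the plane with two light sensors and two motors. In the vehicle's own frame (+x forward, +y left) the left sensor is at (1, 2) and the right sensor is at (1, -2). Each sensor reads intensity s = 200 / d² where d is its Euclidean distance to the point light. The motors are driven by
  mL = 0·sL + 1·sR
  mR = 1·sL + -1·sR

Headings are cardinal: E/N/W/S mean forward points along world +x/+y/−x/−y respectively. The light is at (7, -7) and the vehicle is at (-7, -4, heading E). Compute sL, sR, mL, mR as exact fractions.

left sensor world pos  = (-6, -2); dL² = 194
right sensor world pos = (-6, -6); dR² = 170
sL = 200/194 = 100/97
sR = 200/170 = 20/17
mL = 0·sL + 1·sR = 20/17
mR = 1·sL + -1·sR = -240/1649

100/97 20/17 20/17 -240/1649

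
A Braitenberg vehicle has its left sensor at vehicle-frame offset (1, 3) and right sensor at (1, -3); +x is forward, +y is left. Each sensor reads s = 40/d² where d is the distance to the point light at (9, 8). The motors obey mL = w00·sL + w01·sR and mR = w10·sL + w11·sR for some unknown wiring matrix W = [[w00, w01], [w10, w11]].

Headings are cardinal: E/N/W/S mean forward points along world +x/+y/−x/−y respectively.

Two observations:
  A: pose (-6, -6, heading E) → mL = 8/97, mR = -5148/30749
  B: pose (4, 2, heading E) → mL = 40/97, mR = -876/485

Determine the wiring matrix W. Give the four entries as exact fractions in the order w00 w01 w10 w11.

obs A: pose=(-6,-6,E) → sL=40/317, sR=8/97, mL=8/97, mR=-5148/30749
obs B: pose=(4,2,E) → sL=8/5, sR=40/97, mL=40/97, mR=-876/485
sensor matrix S = [[40/317, 8/97], [8/5, 40/97]]; det S = -12288/153745
solve [mL_A; mL_B] = S·[w00; w01] and [mR_A; mR_B] = S·[w10; w11]:
  w00 = 0, w01 = 1, w10 = -1, w11 = -1/2

0 1 -1 -1/2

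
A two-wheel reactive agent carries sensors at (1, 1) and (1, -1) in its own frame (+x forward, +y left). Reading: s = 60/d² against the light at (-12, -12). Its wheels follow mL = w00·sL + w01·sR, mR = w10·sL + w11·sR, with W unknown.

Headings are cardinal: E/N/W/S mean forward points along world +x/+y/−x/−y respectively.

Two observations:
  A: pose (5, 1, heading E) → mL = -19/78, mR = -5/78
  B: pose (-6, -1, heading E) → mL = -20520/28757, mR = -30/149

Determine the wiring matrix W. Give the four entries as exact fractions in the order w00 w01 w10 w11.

-1 -1 0 -1/2

obs A: pose=(5,1,E) → sL=3/26, sR=5/39, mL=-19/78, mR=-5/78
obs B: pose=(-6,-1,E) → sL=60/193, sR=60/149, mL=-20520/28757, mR=-30/149
sensor matrix S = [[3/26, 5/39], [60/193, 60/149]]; det S = 190/28757
solve [mL_A; mL_B] = S·[w00; w01] and [mR_A; mR_B] = S·[w10; w11]:
  w00 = -1, w01 = -1, w10 = 0, w11 = -1/2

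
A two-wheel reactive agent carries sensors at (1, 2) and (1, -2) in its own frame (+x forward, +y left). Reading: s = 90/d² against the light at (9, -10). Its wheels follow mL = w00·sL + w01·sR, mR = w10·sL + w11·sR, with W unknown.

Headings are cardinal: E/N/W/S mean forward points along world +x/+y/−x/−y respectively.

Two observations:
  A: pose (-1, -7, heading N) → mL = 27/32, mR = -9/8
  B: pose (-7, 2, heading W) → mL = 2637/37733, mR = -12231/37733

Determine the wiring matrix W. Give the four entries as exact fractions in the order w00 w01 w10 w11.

-1/2 1 -1 -1/2

obs A: pose=(-1,-7,N) → sL=9/16, sR=9/8, mL=27/32, mR=-9/8
obs B: pose=(-7,2,W) → sL=90/389, sR=18/97, mL=2637/37733, mR=-12231/37733
sensor matrix S = [[9/16, 9/8], [90/389, 18/97]]; det S = -47061/301864
solve [mL_A; mL_B] = S·[w00; w01] and [mR_A; mR_B] = S·[w10; w11]:
  w00 = -1/2, w01 = 1, w10 = -1, w11 = -1/2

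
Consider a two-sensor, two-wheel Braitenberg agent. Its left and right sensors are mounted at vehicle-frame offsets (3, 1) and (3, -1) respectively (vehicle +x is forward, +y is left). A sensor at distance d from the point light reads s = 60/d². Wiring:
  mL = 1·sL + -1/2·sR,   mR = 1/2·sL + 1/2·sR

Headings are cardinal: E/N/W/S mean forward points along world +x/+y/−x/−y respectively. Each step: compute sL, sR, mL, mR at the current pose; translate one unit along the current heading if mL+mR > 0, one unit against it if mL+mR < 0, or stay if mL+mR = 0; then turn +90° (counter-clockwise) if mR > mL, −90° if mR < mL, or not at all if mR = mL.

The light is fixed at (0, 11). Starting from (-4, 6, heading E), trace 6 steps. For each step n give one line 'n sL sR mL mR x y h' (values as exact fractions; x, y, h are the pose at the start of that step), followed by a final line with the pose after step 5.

n=0: pose=(-4,6,E); sL=60/17, sR=60/37; mL=1710/629, mR=1620/629; mL+mR=90/17 → advance +1; mR−mL=-90/629 → turn -1·90°
n=1: pose=(-3,6,S); sL=15/17, sR=3/4; mL=69/136, mR=111/136; mL+mR=45/34 → advance +1; mR−mL=21/68 → turn +1·90°
n=2: pose=(-3,5,E); sL=12/5, sR=60/49; mL=438/245, mR=444/245; mL+mR=18/5 → advance +1; mR−mL=6/245 → turn +1·90°
n=3: pose=(-2,5,N); sL=10/3, sR=6; mL=1/3, mR=14/3; mL+mR=5 → advance +1; mR−mL=13/3 → turn +1·90°
n=4: pose=(-2,6,W); sL=60/61, sR=60/41; mL=630/2501, mR=3060/2501; mL+mR=90/61 → advance +1; mR−mL=2430/2501 → turn +1·90°
n=5: pose=(-3,6,S); sL=15/17, sR=3/4; mL=69/136, mR=111/136; mL+mR=45/34 → advance +1; mR−mL=21/68 → turn +1·90°

0 60/17 60/37 1710/629 1620/629 -4 6 E
1 15/17 3/4 69/136 111/136 -3 6 S
2 12/5 60/49 438/245 444/245 -3 5 E
3 10/3 6 1/3 14/3 -2 5 N
4 60/61 60/41 630/2501 3060/2501 -2 6 W
5 15/17 3/4 69/136 111/136 -3 6 S
final -3 5 E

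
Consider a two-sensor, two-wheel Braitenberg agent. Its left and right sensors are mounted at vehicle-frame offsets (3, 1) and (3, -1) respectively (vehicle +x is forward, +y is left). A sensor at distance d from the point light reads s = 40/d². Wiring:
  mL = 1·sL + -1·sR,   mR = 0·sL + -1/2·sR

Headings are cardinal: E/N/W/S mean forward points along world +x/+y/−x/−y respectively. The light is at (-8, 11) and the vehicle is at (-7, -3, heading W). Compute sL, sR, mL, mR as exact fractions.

left sensor world pos  = (-10, -4); dL² = 229
right sensor world pos = (-10, -2); dR² = 173
sL = 40/229 = 40/229
sR = 40/173 = 40/173
mL = 1·sL + -1·sR = -2240/39617
mR = 0·sL + -1/2·sR = -20/173

40/229 40/173 -2240/39617 -20/173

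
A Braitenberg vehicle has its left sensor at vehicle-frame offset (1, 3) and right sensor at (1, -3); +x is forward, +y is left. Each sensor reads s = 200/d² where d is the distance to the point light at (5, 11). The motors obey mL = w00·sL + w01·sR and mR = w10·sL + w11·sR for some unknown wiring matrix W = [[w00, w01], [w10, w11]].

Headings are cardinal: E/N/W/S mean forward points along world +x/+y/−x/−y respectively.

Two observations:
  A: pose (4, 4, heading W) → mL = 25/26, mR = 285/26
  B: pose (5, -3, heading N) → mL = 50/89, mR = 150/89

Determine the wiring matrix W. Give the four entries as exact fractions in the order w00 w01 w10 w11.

1/2 0 1/2 1

obs A: pose=(4,4,W) → sL=25/13, sR=10, mL=25/26, mR=285/26
obs B: pose=(5,-3,N) → sL=100/89, sR=100/89, mL=50/89, mR=150/89
sensor matrix S = [[25/13, 10], [100/89, 100/89]]; det S = -10500/1157
solve [mL_A; mL_B] = S·[w00; w01] and [mR_A; mR_B] = S·[w10; w11]:
  w00 = 1/2, w01 = 0, w10 = 1/2, w11 = 1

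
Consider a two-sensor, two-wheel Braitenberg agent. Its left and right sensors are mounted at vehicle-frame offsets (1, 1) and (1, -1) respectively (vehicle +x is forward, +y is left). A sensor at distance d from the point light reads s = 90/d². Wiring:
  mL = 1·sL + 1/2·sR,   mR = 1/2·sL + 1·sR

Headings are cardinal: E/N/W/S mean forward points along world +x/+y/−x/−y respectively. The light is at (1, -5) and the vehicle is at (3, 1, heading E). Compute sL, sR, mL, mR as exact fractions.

left sensor world pos  = (4, 2); dL² = 58
right sensor world pos = (4, 0); dR² = 34
sL = 90/58 = 45/29
sR = 90/34 = 45/17
mL = 1·sL + 1/2·sR = 2835/986
mR = 1/2·sL + 1·sR = 3375/986

45/29 45/17 2835/986 3375/986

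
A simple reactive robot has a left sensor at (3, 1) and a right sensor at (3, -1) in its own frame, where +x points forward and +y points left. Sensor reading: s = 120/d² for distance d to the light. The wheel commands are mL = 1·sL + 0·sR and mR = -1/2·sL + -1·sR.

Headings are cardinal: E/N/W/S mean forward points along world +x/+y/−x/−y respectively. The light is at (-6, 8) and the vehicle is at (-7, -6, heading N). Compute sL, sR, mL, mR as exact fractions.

24/25 120/121 24/25 -4452/3025

left sensor world pos  = (-8, -3); dL² = 125
right sensor world pos = (-6, -3); dR² = 121
sL = 120/125 = 24/25
sR = 120/121 = 120/121
mL = 1·sL + 0·sR = 24/25
mR = -1/2·sL + -1·sR = -4452/3025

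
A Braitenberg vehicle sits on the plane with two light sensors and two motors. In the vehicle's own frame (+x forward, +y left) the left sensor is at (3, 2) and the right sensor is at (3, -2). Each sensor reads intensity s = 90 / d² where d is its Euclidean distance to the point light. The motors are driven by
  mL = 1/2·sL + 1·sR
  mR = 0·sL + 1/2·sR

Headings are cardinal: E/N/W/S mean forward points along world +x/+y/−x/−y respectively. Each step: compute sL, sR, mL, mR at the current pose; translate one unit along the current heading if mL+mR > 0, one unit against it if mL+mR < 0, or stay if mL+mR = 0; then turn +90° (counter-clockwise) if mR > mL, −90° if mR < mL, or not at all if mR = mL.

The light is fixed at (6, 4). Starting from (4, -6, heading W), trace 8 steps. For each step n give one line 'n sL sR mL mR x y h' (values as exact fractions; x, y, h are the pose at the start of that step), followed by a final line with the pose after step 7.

0 90/169 90/89 19215/15041 45/89 4 -6 W
1 45/37 9/5 891/370 9/10 3 -6 N
2 90/49 90/121 9855/5929 45/121 3 -5 E
3 5/8 9/16 7/8 9/32 4 -5 S
4 90/169 90/89 19215/15041 45/89 4 -6 W
5 45/37 9/5 891/370 9/10 3 -6 N
6 90/49 90/121 9855/5929 45/121 3 -5 E
7 5/8 9/16 7/8 9/32 4 -5 S
final 4 -6 W

n=0: pose=(4,-6,W); sL=90/169, sR=90/89; mL=19215/15041, mR=45/89; mL+mR=26820/15041 → advance +1; mR−mL=-11610/15041 → turn -1·90°
n=1: pose=(3,-6,N); sL=45/37, sR=9/5; mL=891/370, mR=9/10; mL+mR=612/185 → advance +1; mR−mL=-279/185 → turn -1·90°
n=2: pose=(3,-5,E); sL=90/49, sR=90/121; mL=9855/5929, mR=45/121; mL+mR=12060/5929 → advance +1; mR−mL=-7650/5929 → turn -1·90°
n=3: pose=(4,-5,S); sL=5/8, sR=9/16; mL=7/8, mR=9/32; mL+mR=37/32 → advance +1; mR−mL=-19/32 → turn -1·90°
n=4: pose=(4,-6,W); sL=90/169, sR=90/89; mL=19215/15041, mR=45/89; mL+mR=26820/15041 → advance +1; mR−mL=-11610/15041 → turn -1·90°
n=5: pose=(3,-6,N); sL=45/37, sR=9/5; mL=891/370, mR=9/10; mL+mR=612/185 → advance +1; mR−mL=-279/185 → turn -1·90°
n=6: pose=(3,-5,E); sL=90/49, sR=90/121; mL=9855/5929, mR=45/121; mL+mR=12060/5929 → advance +1; mR−mL=-7650/5929 → turn -1·90°
n=7: pose=(4,-5,S); sL=5/8, sR=9/16; mL=7/8, mR=9/32; mL+mR=37/32 → advance +1; mR−mL=-19/32 → turn -1·90°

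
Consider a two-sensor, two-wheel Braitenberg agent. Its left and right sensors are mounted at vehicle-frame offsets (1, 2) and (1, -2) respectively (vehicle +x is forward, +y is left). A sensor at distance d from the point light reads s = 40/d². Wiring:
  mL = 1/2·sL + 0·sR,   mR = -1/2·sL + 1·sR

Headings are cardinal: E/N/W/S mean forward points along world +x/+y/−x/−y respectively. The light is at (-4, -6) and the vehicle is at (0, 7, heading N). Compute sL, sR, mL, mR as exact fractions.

left sensor world pos  = (-2, 8); dL² = 200
right sensor world pos = (2, 8); dR² = 232
sL = 40/200 = 1/5
sR = 40/232 = 5/29
mL = 1/2·sL + 0·sR = 1/10
mR = -1/2·sL + 1·sR = 21/290

1/5 5/29 1/10 21/290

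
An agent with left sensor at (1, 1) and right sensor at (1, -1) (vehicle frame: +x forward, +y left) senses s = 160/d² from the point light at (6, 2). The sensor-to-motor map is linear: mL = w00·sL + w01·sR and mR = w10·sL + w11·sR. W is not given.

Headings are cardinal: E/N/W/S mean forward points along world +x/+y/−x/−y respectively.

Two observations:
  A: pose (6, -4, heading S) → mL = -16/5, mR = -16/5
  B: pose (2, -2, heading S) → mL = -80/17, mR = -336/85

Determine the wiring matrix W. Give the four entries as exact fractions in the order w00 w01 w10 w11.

-1 0 -1/2 -1/2

obs A: pose=(6,-4,S) → sL=16/5, sR=16/5, mL=-16/5, mR=-16/5
obs B: pose=(2,-2,S) → sL=80/17, sR=16/5, mL=-80/17, mR=-336/85
sensor matrix S = [[16/5, 16/5], [80/17, 16/5]]; det S = -2048/425
solve [mL_A; mL_B] = S·[w00; w01] and [mR_A; mR_B] = S·[w10; w11]:
  w00 = -1, w01 = 0, w10 = -1/2, w11 = -1/2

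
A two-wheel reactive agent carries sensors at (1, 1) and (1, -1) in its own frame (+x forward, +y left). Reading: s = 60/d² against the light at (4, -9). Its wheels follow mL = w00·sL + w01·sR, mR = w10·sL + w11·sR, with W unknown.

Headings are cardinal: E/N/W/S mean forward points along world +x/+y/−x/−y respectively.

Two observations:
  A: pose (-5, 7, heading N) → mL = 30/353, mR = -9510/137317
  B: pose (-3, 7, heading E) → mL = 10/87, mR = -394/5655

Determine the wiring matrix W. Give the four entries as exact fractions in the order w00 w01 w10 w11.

obs A: pose=(-5,7,N) → sL=60/389, sR=60/353, mL=30/353, mR=-9510/137317
obs B: pose=(-3,7,E) → sL=12/65, sR=20/87, mL=10/87, mR=-394/5655
sensor matrix S = [[60/389, 60/353], [12/65, 20/87]]; det S = 211136/51768509
solve [mL_A; mL_B] = S·[w00; w01] and [mR_A; mR_B] = S·[w10; w11]:
  w00 = 0, w01 = 1/2, w10 = -1, w11 = 1/2

0 1/2 -1 1/2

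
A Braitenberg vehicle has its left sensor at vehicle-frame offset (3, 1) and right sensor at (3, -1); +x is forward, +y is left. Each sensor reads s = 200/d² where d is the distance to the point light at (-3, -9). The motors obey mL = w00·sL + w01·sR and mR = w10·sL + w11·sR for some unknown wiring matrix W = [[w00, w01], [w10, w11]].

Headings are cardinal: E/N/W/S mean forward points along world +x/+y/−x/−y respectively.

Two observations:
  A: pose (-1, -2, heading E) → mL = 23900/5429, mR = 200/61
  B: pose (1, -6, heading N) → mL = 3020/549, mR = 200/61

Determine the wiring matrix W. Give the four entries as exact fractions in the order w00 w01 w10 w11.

obs A: pose=(-1,-2,E) → sL=200/89, sR=200/61, mL=23900/5429, mR=200/61
obs B: pose=(1,-6,N) → sL=40/9, sR=200/61, mL=3020/549, mR=200/61
sensor matrix S = [[200/89, 200/61], [40/9, 200/61]]; det S = -352000/48861
solve [mL_A; mL_B] = S·[w00; w01] and [mR_A; mR_B] = S·[w10; w11]:
  w00 = 1/2, w01 = 1, w10 = 0, w11 = 1

1/2 1 0 1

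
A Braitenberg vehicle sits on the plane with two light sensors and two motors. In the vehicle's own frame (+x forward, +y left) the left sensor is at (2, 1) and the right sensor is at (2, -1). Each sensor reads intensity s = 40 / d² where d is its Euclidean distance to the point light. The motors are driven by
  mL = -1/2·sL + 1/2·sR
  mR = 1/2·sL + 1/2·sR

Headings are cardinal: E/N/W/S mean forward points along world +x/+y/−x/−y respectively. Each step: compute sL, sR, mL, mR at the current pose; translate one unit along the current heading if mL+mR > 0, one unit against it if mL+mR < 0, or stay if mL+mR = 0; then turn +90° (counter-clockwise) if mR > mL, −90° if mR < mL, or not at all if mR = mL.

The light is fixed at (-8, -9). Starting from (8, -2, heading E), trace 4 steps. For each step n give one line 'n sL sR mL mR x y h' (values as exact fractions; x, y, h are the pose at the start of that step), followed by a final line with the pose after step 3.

n=0: pose=(8,-2,E); sL=10/97, sR=1/9; mL=7/1746, mR=187/1746; mL+mR=1/9 → advance +1; mR−mL=10/97 → turn +1·90°
n=1: pose=(9,-2,N); sL=40/337, sR=8/81; mL=-272/27297, mR=2968/27297; mL+mR=8/81 → advance +1; mR−mL=40/337 → turn +1·90°
n=2: pose=(9,-1,W); sL=20/137, sR=20/153; mL=-160/20961, mR=2900/20961; mL+mR=20/153 → advance +1; mR−mL=20/137 → turn +1·90°
n=3: pose=(8,-1,S); sL=8/65, sR=40/261; mL=256/16965, mR=2344/16965; mL+mR=40/261 → advance +1; mR−mL=8/65 → turn +1·90°

0 10/97 1/9 7/1746 187/1746 8 -2 E
1 40/337 8/81 -272/27297 2968/27297 9 -2 N
2 20/137 20/153 -160/20961 2900/20961 9 -1 W
3 8/65 40/261 256/16965 2344/16965 8 -1 S
final 8 -2 E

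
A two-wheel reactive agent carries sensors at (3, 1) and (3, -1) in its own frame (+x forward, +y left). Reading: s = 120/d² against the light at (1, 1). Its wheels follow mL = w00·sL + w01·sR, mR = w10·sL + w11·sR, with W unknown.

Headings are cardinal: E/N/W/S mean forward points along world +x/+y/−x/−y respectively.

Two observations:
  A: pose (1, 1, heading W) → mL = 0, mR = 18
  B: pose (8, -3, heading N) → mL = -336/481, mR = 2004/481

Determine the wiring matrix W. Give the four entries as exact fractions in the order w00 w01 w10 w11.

-1/2 1/2 1 1/2

obs A: pose=(1,1,W) → sL=12, sR=12, mL=0, mR=18
obs B: pose=(8,-3,N) → sL=120/37, sR=24/13, mL=-336/481, mR=2004/481
sensor matrix S = [[12, 12], [120/37, 24/13]]; det S = -8064/481
solve [mL_A; mL_B] = S·[w00; w01] and [mR_A; mR_B] = S·[w10; w11]:
  w00 = -1/2, w01 = 1/2, w10 = 1, w11 = 1/2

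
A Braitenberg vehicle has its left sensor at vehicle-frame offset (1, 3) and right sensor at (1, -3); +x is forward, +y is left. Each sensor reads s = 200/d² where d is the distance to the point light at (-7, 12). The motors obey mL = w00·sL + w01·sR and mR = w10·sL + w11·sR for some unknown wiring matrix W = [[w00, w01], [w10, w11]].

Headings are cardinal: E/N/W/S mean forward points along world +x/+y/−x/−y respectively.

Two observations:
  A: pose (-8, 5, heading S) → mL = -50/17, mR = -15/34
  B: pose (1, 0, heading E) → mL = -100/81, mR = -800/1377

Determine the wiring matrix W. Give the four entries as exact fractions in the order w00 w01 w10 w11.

-1 0 -1 1

obs A: pose=(-8,5,S) → sL=50/17, sR=5/2, mL=-50/17, mR=-15/34
obs B: pose=(1,0,E) → sL=100/81, sR=100/153, mL=-100/81, mR=-800/1377
sensor matrix S = [[50/17, 5/2], [100/81, 100/153]]; det S = -27250/23409
solve [mL_A; mL_B] = S·[w00; w01] and [mR_A; mR_B] = S·[w10; w11]:
  w00 = -1, w01 = 0, w10 = -1, w11 = 1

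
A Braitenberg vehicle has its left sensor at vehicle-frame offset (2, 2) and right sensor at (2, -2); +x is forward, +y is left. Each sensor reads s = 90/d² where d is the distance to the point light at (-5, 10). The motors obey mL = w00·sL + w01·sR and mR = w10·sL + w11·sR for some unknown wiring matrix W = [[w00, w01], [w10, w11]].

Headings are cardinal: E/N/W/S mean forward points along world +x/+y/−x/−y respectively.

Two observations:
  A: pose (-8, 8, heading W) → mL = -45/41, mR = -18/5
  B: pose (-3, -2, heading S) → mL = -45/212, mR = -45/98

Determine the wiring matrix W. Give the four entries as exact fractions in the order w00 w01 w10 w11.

-1/2 0 0 -1

obs A: pose=(-8,8,W) → sL=90/41, sR=18/5, mL=-45/41, mR=-18/5
obs B: pose=(-3,-2,S) → sL=45/106, sR=45/98, mL=-45/212, mR=-45/98
sensor matrix S = [[90/41, 18/5], [45/106, 45/98]]; det S = -55404/106477
solve [mL_A; mL_B] = S·[w00; w01] and [mR_A; mR_B] = S·[w10; w11]:
  w00 = -1/2, w01 = 0, w10 = 0, w11 = -1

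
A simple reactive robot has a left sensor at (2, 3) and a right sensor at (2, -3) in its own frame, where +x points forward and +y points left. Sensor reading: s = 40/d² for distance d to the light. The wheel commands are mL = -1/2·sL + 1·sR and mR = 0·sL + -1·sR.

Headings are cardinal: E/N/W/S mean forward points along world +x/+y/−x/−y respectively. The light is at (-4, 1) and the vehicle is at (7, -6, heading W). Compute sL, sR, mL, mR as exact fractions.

40/181 40/97 5300/17557 -40/97

left sensor world pos  = (5, -9); dL² = 181
right sensor world pos = (5, -3); dR² = 97
sL = 40/181 = 40/181
sR = 40/97 = 40/97
mL = -1/2·sL + 1·sR = 5300/17557
mR = 0·sL + -1·sR = -40/97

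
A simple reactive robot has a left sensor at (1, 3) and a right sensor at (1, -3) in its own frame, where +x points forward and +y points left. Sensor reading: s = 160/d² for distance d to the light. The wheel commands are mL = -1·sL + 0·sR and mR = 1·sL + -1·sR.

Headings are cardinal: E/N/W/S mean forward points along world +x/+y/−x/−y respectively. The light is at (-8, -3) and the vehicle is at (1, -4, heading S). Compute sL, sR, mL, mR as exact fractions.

40/37 4 -40/37 -108/37

left sensor world pos  = (4, -5); dL² = 148
right sensor world pos = (-2, -5); dR² = 40
sL = 160/148 = 40/37
sR = 160/40 = 4
mL = -1·sL + 0·sR = -40/37
mR = 1·sL + -1·sR = -108/37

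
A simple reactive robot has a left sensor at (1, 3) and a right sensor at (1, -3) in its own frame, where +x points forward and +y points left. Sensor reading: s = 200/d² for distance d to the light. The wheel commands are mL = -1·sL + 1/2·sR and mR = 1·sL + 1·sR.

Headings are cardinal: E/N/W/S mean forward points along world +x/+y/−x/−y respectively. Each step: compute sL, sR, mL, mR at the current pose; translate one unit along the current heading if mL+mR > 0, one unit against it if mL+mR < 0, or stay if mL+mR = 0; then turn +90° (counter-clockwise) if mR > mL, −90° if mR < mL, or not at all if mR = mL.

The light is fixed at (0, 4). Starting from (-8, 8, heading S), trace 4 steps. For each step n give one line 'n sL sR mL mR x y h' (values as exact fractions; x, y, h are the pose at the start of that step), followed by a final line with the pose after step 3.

n=0: pose=(-8,8,S); sL=100/17, sR=20/13; mL=-1130/221, mR=1640/221; mL+mR=30/13 → advance +1; mR−mL=2770/221 → turn +1·90°
n=1: pose=(-8,7,E); sL=40/17, sR=200/49; mL=-260/833, mR=5360/833; mL+mR=300/49 → advance +1; mR−mL=5620/833 → turn +1·90°
n=2: pose=(-7,7,N); sL=50/29, sR=25/4; mL=325/232, mR=925/116; mL+mR=75/8 → advance +1; mR−mL=1525/232 → turn +1·90°
n=3: pose=(-7,8,W); sL=40/13, sR=200/113; mL=-3220/1469, mR=7120/1469; mL+mR=300/113 → advance +1; mR−mL=10340/1469 → turn +1·90°

0 100/17 20/13 -1130/221 1640/221 -8 8 S
1 40/17 200/49 -260/833 5360/833 -8 7 E
2 50/29 25/4 325/232 925/116 -7 7 N
3 40/13 200/113 -3220/1469 7120/1469 -7 8 W
final -8 8 S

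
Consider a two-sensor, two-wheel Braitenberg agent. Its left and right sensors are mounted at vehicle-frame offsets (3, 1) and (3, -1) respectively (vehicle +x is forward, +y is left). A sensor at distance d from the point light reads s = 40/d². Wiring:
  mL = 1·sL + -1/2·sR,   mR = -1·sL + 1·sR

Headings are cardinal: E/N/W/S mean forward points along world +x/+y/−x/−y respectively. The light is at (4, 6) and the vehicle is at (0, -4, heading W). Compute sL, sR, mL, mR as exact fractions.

left sensor world pos  = (-3, -5); dL² = 170
right sensor world pos = (-3, -3); dR² = 130
sL = 40/170 = 4/17
sR = 40/130 = 4/13
mL = 1·sL + -1/2·sR = 18/221
mR = -1·sL + 1·sR = 16/221

4/17 4/13 18/221 16/221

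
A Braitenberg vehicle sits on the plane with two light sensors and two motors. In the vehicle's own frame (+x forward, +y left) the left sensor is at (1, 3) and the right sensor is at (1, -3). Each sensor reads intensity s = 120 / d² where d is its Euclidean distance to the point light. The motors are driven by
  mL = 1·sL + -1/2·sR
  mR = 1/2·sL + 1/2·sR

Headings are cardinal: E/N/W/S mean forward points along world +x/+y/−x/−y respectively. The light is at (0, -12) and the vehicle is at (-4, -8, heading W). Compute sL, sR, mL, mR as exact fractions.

left sensor world pos  = (-5, -11); dL² = 26
right sensor world pos = (-5, -5); dR² = 74
sL = 120/26 = 60/13
sR = 120/74 = 60/37
mL = 1·sL + -1/2·sR = 1830/481
mR = 1/2·sL + 1/2·sR = 1500/481

60/13 60/37 1830/481 1500/481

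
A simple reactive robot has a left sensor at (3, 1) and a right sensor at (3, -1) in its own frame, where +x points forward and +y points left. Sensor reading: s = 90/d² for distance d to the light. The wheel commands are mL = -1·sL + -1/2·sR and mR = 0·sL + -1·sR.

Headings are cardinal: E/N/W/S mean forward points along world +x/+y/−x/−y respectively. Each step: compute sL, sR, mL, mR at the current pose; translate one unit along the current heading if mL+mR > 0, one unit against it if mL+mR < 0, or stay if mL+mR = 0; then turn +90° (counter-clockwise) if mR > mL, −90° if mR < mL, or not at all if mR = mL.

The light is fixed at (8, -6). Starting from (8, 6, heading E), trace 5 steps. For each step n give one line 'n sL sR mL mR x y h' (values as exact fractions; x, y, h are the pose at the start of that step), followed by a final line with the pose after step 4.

n=0: pose=(8,6,E); sL=45/89, sR=9/13; mL=-1971/2314, mR=-9/13; mL+mR=-3573/2314 → advance -1; mR−mL=369/2314 → turn +1·90°
n=1: pose=(7,6,N); sL=90/229, sR=2/5; mL=-679/1145, mR=-2/5; mL+mR=-1137/1145 → advance -1; mR−mL=221/1145 → turn +1·90°
n=2: pose=(7,5,W); sL=45/58, sR=9/16; mL=-981/928, mR=-9/16; mL+mR=-1503/928 → advance -1; mR−mL=459/928 → turn +1·90°
n=3: pose=(8,5,S); sL=18/13, sR=18/13; mL=-27/13, mR=-18/13; mL+mR=-45/13 → advance -1; mR−mL=9/13 → turn +1·90°
n=4: pose=(8,6,E); sL=45/89, sR=9/13; mL=-1971/2314, mR=-9/13; mL+mR=-3573/2314 → advance -1; mR−mL=369/2314 → turn +1·90°

0 45/89 9/13 -1971/2314 -9/13 8 6 E
1 90/229 2/5 -679/1145 -2/5 7 6 N
2 45/58 9/16 -981/928 -9/16 7 5 W
3 18/13 18/13 -27/13 -18/13 8 5 S
4 45/89 9/13 -1971/2314 -9/13 8 6 E
final 7 6 N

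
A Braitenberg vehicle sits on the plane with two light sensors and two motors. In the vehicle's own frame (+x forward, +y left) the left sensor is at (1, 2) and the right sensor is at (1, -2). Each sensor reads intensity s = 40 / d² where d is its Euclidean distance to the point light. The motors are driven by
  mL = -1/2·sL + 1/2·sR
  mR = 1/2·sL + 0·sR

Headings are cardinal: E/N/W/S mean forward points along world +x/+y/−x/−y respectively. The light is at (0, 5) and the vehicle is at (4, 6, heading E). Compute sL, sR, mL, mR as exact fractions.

20/17 20/13 40/221 10/17

left sensor world pos  = (5, 8); dL² = 34
right sensor world pos = (5, 4); dR² = 26
sL = 40/34 = 20/17
sR = 40/26 = 20/13
mL = -1/2·sL + 1/2·sR = 40/221
mR = 1/2·sL + 0·sR = 10/17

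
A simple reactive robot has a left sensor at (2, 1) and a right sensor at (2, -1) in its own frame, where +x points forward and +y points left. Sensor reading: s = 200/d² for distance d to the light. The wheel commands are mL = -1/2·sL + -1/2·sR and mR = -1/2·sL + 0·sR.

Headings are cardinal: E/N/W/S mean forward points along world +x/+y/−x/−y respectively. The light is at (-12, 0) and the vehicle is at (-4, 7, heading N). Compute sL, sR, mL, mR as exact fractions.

20/13 100/81 -1460/1053 -10/13

left sensor world pos  = (-5, 9); dL² = 130
right sensor world pos = (-3, 9); dR² = 162
sL = 200/130 = 20/13
sR = 200/162 = 100/81
mL = -1/2·sL + -1/2·sR = -1460/1053
mR = -1/2·sL + 0·sR = -10/13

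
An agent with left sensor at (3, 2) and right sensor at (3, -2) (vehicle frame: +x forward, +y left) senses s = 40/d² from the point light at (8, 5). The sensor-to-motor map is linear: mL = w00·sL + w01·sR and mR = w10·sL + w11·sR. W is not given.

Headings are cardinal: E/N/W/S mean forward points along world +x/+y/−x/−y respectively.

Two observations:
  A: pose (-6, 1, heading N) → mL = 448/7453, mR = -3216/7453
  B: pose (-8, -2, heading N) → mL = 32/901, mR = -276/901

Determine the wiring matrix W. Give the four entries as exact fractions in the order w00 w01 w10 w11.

obs A: pose=(-6,1,N) → sL=40/257, sR=8/29, mL=448/7453, mR=-3216/7453
obs B: pose=(-8,-2,N) → sL=2/17, sR=10/53, mL=32/901, mR=-276/901
sensor matrix S = [[40/257, 8/29], [2/17, 10/53]]; det S = -20736/6715153
solve [mL_A; mL_B] = S·[w00; w01] and [mR_A; mR_B] = S·[w10; w11]:
  w00 = -1/2, w01 = 1/2, w10 = -1, w11 = -1

-1/2 1/2 -1 -1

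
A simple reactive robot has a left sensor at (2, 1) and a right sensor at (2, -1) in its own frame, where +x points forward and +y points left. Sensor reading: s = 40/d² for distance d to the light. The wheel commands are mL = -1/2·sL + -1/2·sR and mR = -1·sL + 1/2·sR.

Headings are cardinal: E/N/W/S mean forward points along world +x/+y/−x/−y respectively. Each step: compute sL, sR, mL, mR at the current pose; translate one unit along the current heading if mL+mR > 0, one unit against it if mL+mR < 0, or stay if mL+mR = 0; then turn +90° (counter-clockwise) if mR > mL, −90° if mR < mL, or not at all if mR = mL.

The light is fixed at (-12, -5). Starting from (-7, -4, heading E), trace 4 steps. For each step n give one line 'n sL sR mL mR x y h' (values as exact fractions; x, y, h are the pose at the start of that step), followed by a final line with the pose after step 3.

n=0: pose=(-7,-4,E); sL=40/53, sR=40/49; mL=-2040/2597, mR=-900/2597; mL+mR=-60/53 → advance -1; mR−mL=1140/2597 → turn +1·90°
n=1: pose=(-8,-4,N); sL=20/9, sR=20/17; mL=-260/153, mR=-250/153; mL+mR=-10/3 → advance -1; mR−mL=10/153 → turn +1·90°
n=2: pose=(-8,-5,W); sL=8, sR=8; mL=-8, mR=-4; mL+mR=-12 → advance -1; mR−mL=4 → turn +1·90°
n=3: pose=(-7,-5,S); sL=1, sR=2; mL=-3/2, mR=0; mL+mR=-3/2 → advance -1; mR−mL=3/2 → turn +1·90°

0 40/53 40/49 -2040/2597 -900/2597 -7 -4 E
1 20/9 20/17 -260/153 -250/153 -8 -4 N
2 8 8 -8 -4 -8 -5 W
3 1 2 -3/2 0 -7 -5 S
final -7 -4 E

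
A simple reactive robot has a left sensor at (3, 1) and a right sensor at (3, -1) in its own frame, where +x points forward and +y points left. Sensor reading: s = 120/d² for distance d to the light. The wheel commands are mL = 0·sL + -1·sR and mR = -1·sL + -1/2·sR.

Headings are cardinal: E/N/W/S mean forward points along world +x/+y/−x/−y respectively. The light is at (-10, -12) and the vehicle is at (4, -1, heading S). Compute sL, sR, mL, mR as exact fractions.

120/289 120/233 -120/233 -45300/67337

left sensor world pos  = (5, -4); dL² = 289
right sensor world pos = (3, -4); dR² = 233
sL = 120/289 = 120/289
sR = 120/233 = 120/233
mL = 0·sL + -1·sR = -120/233
mR = -1·sL + -1/2·sR = -45300/67337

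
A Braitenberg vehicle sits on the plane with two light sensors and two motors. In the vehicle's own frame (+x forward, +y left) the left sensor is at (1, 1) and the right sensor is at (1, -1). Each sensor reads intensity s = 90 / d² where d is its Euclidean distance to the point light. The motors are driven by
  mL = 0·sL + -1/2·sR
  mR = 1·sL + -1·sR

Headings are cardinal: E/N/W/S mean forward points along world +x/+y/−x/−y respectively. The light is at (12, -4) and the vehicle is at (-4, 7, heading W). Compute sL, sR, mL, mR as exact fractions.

left sensor world pos  = (-5, 6); dL² = 389
right sensor world pos = (-5, 8); dR² = 433
sL = 90/389 = 90/389
sR = 90/433 = 90/433
mL = 0·sL + -1/2·sR = -45/433
mR = 1·sL + -1·sR = 3960/168437

90/389 90/433 -45/433 3960/168437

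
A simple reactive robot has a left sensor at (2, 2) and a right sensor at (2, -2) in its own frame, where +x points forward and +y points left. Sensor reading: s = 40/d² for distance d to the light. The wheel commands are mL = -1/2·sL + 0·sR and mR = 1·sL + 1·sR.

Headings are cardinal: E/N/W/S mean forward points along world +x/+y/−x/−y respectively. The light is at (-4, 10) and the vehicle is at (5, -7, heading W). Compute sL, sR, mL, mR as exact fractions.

4/41 20/137 -2/41 1368/5617

left sensor world pos  = (3, -9); dL² = 410
right sensor world pos = (3, -5); dR² = 274
sL = 40/410 = 4/41
sR = 40/274 = 20/137
mL = -1/2·sL + 0·sR = -2/41
mR = 1·sL + 1·sR = 1368/5617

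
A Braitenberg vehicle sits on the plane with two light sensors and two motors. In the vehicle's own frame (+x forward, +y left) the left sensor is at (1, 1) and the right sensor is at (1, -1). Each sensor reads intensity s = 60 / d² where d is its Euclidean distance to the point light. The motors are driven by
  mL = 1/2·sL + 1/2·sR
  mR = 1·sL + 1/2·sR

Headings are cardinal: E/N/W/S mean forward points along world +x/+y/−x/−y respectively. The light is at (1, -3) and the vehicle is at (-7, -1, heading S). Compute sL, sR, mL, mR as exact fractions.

6/5 30/41 198/205 321/205

left sensor world pos  = (-6, -2); dL² = 50
right sensor world pos = (-8, -2); dR² = 82
sL = 60/50 = 6/5
sR = 60/82 = 30/41
mL = 1/2·sL + 1/2·sR = 198/205
mR = 1·sL + 1/2·sR = 321/205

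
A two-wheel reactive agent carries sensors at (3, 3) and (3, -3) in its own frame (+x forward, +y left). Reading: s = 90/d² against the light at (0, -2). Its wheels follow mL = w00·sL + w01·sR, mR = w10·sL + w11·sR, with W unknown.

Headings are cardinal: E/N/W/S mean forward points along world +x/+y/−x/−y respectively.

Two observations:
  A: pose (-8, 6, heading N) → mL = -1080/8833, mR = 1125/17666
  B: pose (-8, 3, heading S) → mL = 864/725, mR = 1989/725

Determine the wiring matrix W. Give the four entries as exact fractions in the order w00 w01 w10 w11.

obs A: pose=(-8,6,N) → sL=45/121, sR=45/73, mL=-1080/8833, mR=1125/17666
obs B: pose=(-8,3,S) → sL=90/29, sR=18/25, mL=864/725, mR=1989/725
sensor matrix S = [[45/121, 45/73], [90/29, 18/25]]; det S = -2107296/1280785
solve [mL_A; mL_B] = S·[w00; w01] and [mR_A; mR_B] = S·[w10; w11]:
  w00 = 1/2, w01 = -1/2, w10 = 1, w11 = -1/2

1/2 -1/2 1 -1/2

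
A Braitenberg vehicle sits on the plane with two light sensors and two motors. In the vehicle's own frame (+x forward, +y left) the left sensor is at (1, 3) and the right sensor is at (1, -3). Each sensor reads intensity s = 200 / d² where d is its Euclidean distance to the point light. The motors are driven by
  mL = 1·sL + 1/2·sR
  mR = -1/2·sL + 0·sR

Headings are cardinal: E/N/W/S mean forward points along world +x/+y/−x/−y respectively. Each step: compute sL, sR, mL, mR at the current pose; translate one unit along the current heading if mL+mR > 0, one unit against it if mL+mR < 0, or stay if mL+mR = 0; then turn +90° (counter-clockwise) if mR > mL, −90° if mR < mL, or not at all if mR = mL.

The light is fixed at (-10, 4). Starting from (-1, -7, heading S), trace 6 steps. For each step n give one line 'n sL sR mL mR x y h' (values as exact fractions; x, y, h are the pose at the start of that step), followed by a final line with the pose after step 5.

0 25/36 10/9 5/4 -25/72 -1 -7 S
1 200/289 40/29 11580/8381 -100/289 -1 -8 W
2 100/73 100/121 15750/8833 -50/73 -2 -8 N
3 40/29 200/277 13980/8033 -20/29 -2 -7 E
4 25/36 10/9 5/4 -25/72 -1 -7 S
5 200/289 40/29 11580/8381 -100/289 -1 -8 W
final -2 -8 N

n=0: pose=(-1,-7,S); sL=25/36, sR=10/9; mL=5/4, mR=-25/72; mL+mR=65/72 → advance +1; mR−mL=-115/72 → turn -1·90°
n=1: pose=(-1,-8,W); sL=200/289, sR=40/29; mL=11580/8381, mR=-100/289; mL+mR=8680/8381 → advance +1; mR−mL=-14480/8381 → turn -1·90°
n=2: pose=(-2,-8,N); sL=100/73, sR=100/121; mL=15750/8833, mR=-50/73; mL+mR=9700/8833 → advance +1; mR−mL=-21800/8833 → turn -1·90°
n=3: pose=(-2,-7,E); sL=40/29, sR=200/277; mL=13980/8033, mR=-20/29; mL+mR=8440/8033 → advance +1; mR−mL=-19520/8033 → turn -1·90°
n=4: pose=(-1,-7,S); sL=25/36, sR=10/9; mL=5/4, mR=-25/72; mL+mR=65/72 → advance +1; mR−mL=-115/72 → turn -1·90°
n=5: pose=(-1,-8,W); sL=200/289, sR=40/29; mL=11580/8381, mR=-100/289; mL+mR=8680/8381 → advance +1; mR−mL=-14480/8381 → turn -1·90°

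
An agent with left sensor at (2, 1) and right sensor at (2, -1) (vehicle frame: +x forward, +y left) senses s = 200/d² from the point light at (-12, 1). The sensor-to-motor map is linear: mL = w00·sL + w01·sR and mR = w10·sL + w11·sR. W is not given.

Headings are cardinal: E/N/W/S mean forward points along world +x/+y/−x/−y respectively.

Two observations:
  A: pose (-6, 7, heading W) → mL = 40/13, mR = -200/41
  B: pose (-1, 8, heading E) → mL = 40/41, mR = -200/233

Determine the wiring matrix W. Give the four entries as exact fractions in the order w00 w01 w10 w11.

0 1 -1 0

obs A: pose=(-6,7,W) → sL=200/41, sR=40/13, mL=40/13, mR=-200/41
obs B: pose=(-1,8,E) → sL=200/233, sR=40/41, mL=40/41, mR=-200/233
sensor matrix S = [[200/41, 40/13], [200/233, 40/41]]; det S = 10784000/5091749
solve [mL_A; mL_B] = S·[w00; w01] and [mR_A; mR_B] = S·[w10; w11]:
  w00 = 0, w01 = 1, w10 = -1, w11 = 0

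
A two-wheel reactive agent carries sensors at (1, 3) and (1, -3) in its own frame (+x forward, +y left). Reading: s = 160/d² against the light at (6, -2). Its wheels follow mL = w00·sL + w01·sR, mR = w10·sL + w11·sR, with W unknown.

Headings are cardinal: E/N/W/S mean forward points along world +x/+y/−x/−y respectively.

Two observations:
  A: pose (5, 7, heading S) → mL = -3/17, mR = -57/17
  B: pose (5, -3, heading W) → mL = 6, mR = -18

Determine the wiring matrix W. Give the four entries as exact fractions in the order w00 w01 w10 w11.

-1/2 1/2 -1 -1/2

obs A: pose=(5,7,S) → sL=40/17, sR=2, mL=-3/17, mR=-57/17
obs B: pose=(5,-3,W) → sL=8, sR=20, mL=6, mR=-18
sensor matrix S = [[40/17, 2], [8, 20]]; det S = 528/17
solve [mL_A; mL_B] = S·[w00; w01] and [mR_A; mR_B] = S·[w10; w11]:
  w00 = -1/2, w01 = 1/2, w10 = -1, w11 = -1/2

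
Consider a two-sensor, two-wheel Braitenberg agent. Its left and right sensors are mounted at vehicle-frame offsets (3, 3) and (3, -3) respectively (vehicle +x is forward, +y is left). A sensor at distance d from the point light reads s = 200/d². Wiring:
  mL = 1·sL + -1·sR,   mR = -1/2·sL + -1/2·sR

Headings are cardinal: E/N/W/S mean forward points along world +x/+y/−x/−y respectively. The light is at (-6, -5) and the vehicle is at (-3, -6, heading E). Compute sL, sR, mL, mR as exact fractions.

left sensor world pos  = (0, -3); dL² = 40
right sensor world pos = (0, -9); dR² = 52
sL = 200/40 = 5
sR = 200/52 = 50/13
mL = 1·sL + -1·sR = 15/13
mR = -1/2·sL + -1/2·sR = -115/26

5 50/13 15/13 -115/26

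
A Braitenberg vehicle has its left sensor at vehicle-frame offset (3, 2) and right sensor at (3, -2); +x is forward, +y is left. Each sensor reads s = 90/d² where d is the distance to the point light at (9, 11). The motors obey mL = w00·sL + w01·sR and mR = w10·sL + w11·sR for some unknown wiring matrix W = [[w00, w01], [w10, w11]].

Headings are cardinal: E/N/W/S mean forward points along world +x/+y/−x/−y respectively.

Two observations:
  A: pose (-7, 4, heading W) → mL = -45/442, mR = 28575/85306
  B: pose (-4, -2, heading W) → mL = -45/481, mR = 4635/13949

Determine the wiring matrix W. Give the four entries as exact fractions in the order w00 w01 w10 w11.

obs A: pose=(-7,4,W) → sL=45/221, sR=45/193, mL=-45/442, mR=28575/85306
obs B: pose=(-4,-2,W) → sL=90/481, sR=90/377, mL=-45/481, mR=4635/13949
sensor matrix S = [[45/221, 45/193], [90/481, 90/377]]; det S = 2964600/594966697
solve [mL_A; mL_B] = S·[w00; w01] and [mR_A; mR_B] = S·[w10; w11]:
  w00 = -1/2, w01 = 0, w10 = 1/2, w11 = 1

-1/2 0 1/2 1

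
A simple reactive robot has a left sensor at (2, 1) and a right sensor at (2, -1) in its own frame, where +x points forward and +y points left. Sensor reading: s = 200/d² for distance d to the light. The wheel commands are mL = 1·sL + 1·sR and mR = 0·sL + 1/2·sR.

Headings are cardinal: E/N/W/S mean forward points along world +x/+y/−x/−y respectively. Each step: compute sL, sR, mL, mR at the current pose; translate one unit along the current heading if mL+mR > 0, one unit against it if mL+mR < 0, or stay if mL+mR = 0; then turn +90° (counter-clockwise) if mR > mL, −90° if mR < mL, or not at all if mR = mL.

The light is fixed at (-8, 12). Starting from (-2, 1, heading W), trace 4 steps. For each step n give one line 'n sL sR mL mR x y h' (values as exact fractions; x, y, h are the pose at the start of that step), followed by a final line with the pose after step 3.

0 5/4 50/29 345/116 25/29 -2 1 W
1 200/97 200/117 42800/11349 100/117 -3 1 N
2 20/13 20/17 600/221 10/17 -3 2 E
3 200/193 200/169 72400/32617 100/169 -2 2 S
final -2 1 W

n=0: pose=(-2,1,W); sL=5/4, sR=50/29; mL=345/116, mR=25/29; mL+mR=445/116 → advance +1; mR−mL=-245/116 → turn -1·90°
n=1: pose=(-3,1,N); sL=200/97, sR=200/117; mL=42800/11349, mR=100/117; mL+mR=17500/3783 → advance +1; mR−mL=-33100/11349 → turn -1·90°
n=2: pose=(-3,2,E); sL=20/13, sR=20/17; mL=600/221, mR=10/17; mL+mR=730/221 → advance +1; mR−mL=-470/221 → turn -1·90°
n=3: pose=(-2,2,S); sL=200/193, sR=200/169; mL=72400/32617, mR=100/169; mL+mR=91700/32617 → advance +1; mR−mL=-53100/32617 → turn -1·90°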